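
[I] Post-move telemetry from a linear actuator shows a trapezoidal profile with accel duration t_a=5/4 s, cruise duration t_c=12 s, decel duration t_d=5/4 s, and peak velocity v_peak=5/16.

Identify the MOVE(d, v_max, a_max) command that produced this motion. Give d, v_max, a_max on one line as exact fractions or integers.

d=265/64 v_max=5/16 a_max=1/4

a_max = (5/16)/(5/4) = 1/4
d_a = ½·5/16·5/4 = 25/128; d_c = 5/16·12 = 15/4
d = 2·25/128 + 15/4 = 265/64
t_c = 12 > 0 → v_max = v_peak = 5/16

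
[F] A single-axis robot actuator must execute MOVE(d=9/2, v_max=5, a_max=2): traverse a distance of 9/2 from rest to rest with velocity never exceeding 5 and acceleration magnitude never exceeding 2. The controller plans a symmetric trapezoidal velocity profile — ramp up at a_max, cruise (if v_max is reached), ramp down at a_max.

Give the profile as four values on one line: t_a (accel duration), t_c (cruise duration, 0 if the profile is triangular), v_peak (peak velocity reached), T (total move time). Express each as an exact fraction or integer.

t_a=3/2 t_c=0 v_peak=3 T=3

vₘ²/aₘ = 5²/2 = 25/2
9/2 < 25/2 → triangular
v_peak = √(9/2·2) = √9 = 3
t_a = 3/2; t_c = 0
T = 2·3/2 = 3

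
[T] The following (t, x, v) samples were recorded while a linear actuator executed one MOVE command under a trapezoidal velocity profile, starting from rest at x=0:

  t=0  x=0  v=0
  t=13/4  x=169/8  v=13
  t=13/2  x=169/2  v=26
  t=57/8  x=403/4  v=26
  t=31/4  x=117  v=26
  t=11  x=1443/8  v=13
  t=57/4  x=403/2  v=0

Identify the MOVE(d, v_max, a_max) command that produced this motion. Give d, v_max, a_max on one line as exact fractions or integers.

d=403/2 v_max=26 a_max=4

final state: t=57/4, x=403/2, v=0 → d = 403/2
a_max = (13−0)/(13/4−0) = 4
max v = 26 over t∈[13/2,31/4] → v_max = 26
check: 26·(13/2+5/4) = 403/2 ✓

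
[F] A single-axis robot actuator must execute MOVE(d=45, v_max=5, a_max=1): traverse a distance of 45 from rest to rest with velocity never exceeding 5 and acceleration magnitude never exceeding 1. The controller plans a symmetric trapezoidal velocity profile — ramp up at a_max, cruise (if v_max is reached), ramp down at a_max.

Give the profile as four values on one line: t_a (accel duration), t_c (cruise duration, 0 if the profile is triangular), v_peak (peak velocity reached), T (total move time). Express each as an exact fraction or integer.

t_a=5 t_c=4 v_peak=5 T=14

(v_max)²/a_max = 5²/1 = 25
45 ≥ 25 ⇒ cruise phase
t_a = 5/1 = 5; v_peak = 5
d_cruise = 45 − 25 = 20; t_c = 20/5 = 4
T = 2·5 + 4 = 14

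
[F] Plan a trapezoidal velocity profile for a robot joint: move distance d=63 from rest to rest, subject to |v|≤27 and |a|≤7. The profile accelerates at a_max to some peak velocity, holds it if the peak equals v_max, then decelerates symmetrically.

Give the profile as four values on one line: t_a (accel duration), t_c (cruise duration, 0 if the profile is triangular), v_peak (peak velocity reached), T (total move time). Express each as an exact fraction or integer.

t_a=3 t_c=0 v_peak=21 T=6

v_max²/a_max = 27²/7 = 729/7
63 < 729/7 → triangular
v_peak = √(63·7) = √441 = 21
t_a = 21/7 = 3; t_c = 0
T = 2·3 = 6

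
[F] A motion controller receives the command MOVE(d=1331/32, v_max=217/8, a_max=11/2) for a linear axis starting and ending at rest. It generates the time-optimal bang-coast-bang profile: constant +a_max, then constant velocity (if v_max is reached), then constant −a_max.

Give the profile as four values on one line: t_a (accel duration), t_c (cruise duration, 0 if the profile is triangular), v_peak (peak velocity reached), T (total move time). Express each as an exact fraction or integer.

(v_max)²/a_max = (217/8)²/(11/2) = 47089/352
1331/32 < 47089/352 → triangular
v_peak = √(1331/32·11/2) = √(14641/64) = 121/8
t_a = (121/8)/(11/2) = 11/4; t_c = 0
T = 2·11/4 = 11/2

t_a=11/4 t_c=0 v_peak=121/8 T=11/2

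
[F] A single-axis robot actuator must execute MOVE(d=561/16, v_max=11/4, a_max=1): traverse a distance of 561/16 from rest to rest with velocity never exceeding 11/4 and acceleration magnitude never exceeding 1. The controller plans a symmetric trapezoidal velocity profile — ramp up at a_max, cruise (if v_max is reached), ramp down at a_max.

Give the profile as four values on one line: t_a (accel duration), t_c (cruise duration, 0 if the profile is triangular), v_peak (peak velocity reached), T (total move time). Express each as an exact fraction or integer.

v_max²/a_max = (11/4)²/1 = 121/16
561/16 ≥ 121/16 ⇒ cruise phase
t_a = (11/4)/1 = 11/4; v_peak = 11/4
d_cruise = 561/16 − 121/16 = 55/2; t_c = (55/2)/(11/4) = 10
T = 2·11/4 + 10 = 31/2

t_a=11/4 t_c=10 v_peak=11/4 T=31/2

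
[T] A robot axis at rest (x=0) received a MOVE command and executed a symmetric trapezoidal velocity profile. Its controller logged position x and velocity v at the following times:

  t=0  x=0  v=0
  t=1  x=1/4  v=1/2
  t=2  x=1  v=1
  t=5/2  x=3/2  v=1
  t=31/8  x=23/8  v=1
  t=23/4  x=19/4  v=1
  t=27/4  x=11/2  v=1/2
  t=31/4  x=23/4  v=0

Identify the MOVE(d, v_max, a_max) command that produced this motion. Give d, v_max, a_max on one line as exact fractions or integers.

d=23/4 v_max=1 a_max=1/2

final state: t=31/4, x=23/4, v=0 → d = 23/4
a_max = (1/2−0)/(1−0) = 1/2
max v = 1 over t∈[2,23/4] → v_max = 1
check: 1·(2+15/4) = 23/4 ✓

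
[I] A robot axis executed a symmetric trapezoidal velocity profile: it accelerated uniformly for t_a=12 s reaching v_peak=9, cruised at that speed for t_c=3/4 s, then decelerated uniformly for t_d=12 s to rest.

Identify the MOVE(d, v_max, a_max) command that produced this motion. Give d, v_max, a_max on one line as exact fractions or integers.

d=459/4 v_max=9 a_max=3/4

a_max = 9/12 = 3/4
d_a = ½·9·12 = 54; d_c = 9·3/4 = 27/4
d = 2·54 + 27/4 = 459/4
t_c = 3/4 > 0 ⇒ limit active, v_max = 9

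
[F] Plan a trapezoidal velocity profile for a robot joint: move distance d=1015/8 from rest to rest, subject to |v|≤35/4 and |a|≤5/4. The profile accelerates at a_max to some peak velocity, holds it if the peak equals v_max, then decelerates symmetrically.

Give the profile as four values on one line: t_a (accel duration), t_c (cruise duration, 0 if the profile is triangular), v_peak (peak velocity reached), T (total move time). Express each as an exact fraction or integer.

(v_max)²/a_max = (35/4)²/(5/4) = 245/4
1015/8 ≥ 245/4 so v_max reached
t_a = (35/4)/(5/4) = 7; v_peak = 35/4
d_cruise = 1015/8 − 245/4 = 525/8; t_c = (525/8)/(35/4) = 15/2
T = 2·7 + 15/2 = 43/2

t_a=7 t_c=15/2 v_peak=35/4 T=43/2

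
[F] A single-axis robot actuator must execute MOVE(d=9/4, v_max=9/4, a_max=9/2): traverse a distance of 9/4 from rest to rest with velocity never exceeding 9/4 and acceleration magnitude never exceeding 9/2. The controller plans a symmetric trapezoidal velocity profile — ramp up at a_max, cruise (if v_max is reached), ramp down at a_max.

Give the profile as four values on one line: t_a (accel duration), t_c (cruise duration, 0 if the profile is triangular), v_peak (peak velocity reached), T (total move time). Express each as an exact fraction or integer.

(v_max)²/a_max = (9/4)²/(9/2) = 9/8
9/4 ≥ 9/8 ⇒ cruise phase
t_a = (9/4)/(9/2) = 1/2; v_peak = 9/4
d_cruise = 9/4 − 9/8 = 9/8; t_c = (9/8)/(9/4) = 1/2
T = 2·1/2 + 1/2 = 3/2

t_a=1/2 t_c=1/2 v_peak=9/4 T=3/2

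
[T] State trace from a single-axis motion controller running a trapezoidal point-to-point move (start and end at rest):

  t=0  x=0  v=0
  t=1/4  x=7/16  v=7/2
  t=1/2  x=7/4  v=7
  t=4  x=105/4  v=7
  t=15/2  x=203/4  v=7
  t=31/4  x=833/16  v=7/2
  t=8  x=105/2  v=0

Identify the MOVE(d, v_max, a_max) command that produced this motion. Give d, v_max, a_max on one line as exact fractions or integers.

final state: t=8, x=105/2, v=0 → d = 105/2
a_max = (7/2−0)/(1/4−0) = 14
max v = 7 over t∈[1/2,15/2] → v_max = 7
check: 7·(1/2+7) = 105/2 ✓

d=105/2 v_max=7 a_max=14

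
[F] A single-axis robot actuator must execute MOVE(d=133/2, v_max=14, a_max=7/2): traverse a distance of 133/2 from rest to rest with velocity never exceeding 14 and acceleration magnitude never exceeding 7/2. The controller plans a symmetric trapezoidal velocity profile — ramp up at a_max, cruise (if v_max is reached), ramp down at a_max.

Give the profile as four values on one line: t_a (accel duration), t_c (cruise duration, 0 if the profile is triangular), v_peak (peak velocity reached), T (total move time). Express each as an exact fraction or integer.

t_a=4 t_c=3/4 v_peak=14 T=35/4

vₘ²/aₘ = 14²/(7/2) = 56
133/2 ≥ 56 → trapezoidal
t_a = 14/(7/2) = 4; v_peak = 14
d_cruise = 133/2 − 56 = 21/2; t_c = (21/2)/14 = 3/4
T = 2·4 + 3/4 = 35/4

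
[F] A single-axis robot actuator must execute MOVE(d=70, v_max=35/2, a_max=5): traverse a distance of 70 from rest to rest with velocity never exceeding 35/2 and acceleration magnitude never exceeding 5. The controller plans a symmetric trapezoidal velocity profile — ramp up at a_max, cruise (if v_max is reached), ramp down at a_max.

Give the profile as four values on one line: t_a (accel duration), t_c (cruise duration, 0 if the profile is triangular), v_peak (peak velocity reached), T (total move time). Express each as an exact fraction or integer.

vₘ²/aₘ = (35/2)²/5 = 245/4
70 ≥ 245/4 → trapezoidal
t_a = (35/2)/5 = 7/2; v_peak = 35/2
d_cruise = 70 − 245/4 = 35/4; t_c = (35/4)/(35/2) = 1/2
T = 2·7/2 + 1/2 = 15/2

t_a=7/2 t_c=1/2 v_peak=35/2 T=15/2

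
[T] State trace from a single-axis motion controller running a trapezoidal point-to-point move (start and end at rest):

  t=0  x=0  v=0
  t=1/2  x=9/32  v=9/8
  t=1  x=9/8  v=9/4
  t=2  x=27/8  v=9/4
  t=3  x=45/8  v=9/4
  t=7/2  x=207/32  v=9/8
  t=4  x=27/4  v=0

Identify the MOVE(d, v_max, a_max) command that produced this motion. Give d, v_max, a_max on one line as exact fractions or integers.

final state: t=4, x=27/4, v=0 → d = 27/4
a_max = (9/8−0)/(1/2−0) = 9/4
max v = 9/4 over t∈[1,3] → v_max = 9/4
check: 9/4·(1+2) = 27/4 ✓

d=27/4 v_max=9/4 a_max=9/4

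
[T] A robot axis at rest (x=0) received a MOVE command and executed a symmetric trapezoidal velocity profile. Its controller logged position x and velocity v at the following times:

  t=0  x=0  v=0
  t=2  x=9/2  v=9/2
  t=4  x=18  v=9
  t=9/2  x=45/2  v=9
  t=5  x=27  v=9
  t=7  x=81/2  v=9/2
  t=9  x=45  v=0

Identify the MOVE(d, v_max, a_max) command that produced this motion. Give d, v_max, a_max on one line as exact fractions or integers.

d=45 v_max=9 a_max=9/4

final state: t=9, x=45, v=0 → d = 45
a_max = (9/2−0)/(2−0) = 9/4
max v = 9 over t∈[4,5] → v_max = 9
check: 9·(4+1) = 45 ✓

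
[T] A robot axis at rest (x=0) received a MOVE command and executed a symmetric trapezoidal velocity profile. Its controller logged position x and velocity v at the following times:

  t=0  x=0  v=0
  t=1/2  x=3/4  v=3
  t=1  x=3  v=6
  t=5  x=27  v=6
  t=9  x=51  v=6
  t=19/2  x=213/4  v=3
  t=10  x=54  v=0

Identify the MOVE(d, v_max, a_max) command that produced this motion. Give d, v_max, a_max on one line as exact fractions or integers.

d=54 v_max=6 a_max=6

final state: t=10, x=54, v=0 → d = 54
a_max = (3−0)/(1/2−0) = 6
max v = 6 over t∈[1,9] → v_max = 6
check: 6·(1+8) = 54 ✓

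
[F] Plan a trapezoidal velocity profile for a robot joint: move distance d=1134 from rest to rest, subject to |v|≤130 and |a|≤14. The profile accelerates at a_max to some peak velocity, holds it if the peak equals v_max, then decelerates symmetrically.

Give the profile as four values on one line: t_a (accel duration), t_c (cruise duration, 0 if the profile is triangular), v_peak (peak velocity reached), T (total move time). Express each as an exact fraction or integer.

v_max²/a_max = 130²/14 = 8450/7
1134 < 8450/7 ⇒ no cruise
v_peak = √(1134·14) = √15876 = 126
t_a = 126/14 = 9; t_c = 0
T = 2·9 = 18

t_a=9 t_c=0 v_peak=126 T=18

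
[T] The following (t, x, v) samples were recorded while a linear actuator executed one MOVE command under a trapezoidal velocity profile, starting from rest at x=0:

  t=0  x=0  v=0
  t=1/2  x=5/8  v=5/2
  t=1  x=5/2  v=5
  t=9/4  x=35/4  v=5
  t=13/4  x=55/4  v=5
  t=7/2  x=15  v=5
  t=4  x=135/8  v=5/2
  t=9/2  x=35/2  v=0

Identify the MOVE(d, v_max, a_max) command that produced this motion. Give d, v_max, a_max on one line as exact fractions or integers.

d=35/2 v_max=5 a_max=5

final state: t=9/2, x=35/2, v=0 → d = 35/2
a_max = (5/2−0)/(1/2−0) = 5
max v = 5 over t∈[1,7/2] → v_max = 5
check: 5·(1+5/2) = 35/2 ✓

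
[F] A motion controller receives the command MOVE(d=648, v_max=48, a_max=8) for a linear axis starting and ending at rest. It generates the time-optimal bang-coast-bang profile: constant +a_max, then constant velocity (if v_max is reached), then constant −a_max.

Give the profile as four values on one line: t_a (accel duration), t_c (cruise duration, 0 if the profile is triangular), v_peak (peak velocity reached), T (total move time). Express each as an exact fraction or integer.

t_a=6 t_c=15/2 v_peak=48 T=39/2

vₘ²/aₘ = 48²/8 = 288
648 ≥ 288 so v_max reached
t_a = 48/8 = 6; v_peak = 48
d_cruise = 648 − 288 = 360; t_c = 360/48 = 15/2
T = 2·6 + 15/2 = 39/2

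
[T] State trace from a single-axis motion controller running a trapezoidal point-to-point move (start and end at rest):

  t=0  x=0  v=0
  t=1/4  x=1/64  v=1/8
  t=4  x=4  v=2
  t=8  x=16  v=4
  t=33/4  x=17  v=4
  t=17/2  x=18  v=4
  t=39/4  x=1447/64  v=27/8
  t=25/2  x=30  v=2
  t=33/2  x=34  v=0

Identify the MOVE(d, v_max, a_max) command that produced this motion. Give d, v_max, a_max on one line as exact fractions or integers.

d=34 v_max=4 a_max=1/2

final state: t=33/2, x=34, v=0 → d = 34
a_max = (1/8−0)/(1/4−0) = 1/2
max v = 4 over t∈[8,17/2] → v_max = 4
check: 4·(8+1/2) = 34 ✓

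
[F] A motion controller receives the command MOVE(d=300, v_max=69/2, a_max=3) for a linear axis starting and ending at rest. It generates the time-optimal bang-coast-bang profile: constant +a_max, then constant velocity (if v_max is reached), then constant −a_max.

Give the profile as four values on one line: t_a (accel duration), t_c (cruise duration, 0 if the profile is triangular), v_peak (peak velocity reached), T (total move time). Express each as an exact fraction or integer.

t_a=10 t_c=0 v_peak=30 T=20

(v_max)²/a_max = (69/2)²/3 = 1587/4
300 < 1587/4 ⇒ no cruise
v_peak = √(300·3) = √900 = 30
t_a = 30/3 = 10; t_c = 0
T = 2·10 = 20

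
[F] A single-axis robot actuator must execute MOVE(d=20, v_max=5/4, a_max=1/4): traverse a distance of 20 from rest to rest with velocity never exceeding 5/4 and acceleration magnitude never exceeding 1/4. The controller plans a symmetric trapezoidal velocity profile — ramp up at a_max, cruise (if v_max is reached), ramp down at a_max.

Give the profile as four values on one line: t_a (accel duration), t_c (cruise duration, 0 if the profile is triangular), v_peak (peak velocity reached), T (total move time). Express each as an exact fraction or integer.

(v_max)²/a_max = (5/4)²/(1/4) = 25/4
20 ≥ 25/4 → trapezoidal
t_a = (5/4)/(1/4) = 5; v_peak = 5/4
d_cruise = 20 − 25/4 = 55/4; t_c = (55/4)/(5/4) = 11
T = 2·5 + 11 = 21

t_a=5 t_c=11 v_peak=5/4 T=21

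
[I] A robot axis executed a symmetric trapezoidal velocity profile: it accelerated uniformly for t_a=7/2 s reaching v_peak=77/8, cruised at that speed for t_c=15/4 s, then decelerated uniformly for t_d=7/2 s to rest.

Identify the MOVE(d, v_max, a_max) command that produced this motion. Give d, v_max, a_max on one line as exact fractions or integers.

d=2233/32 v_max=77/8 a_max=11/4

a_max = (77/8)/(7/2) = 11/4
d_a = ½·77/8·7/2 = 539/32; d_c = 77/8·15/4 = 1155/32
d = 2·539/32 + 1155/32 = 2233/32
t_c = 15/4 > 0 ⇒ limit active, v_max = 77/8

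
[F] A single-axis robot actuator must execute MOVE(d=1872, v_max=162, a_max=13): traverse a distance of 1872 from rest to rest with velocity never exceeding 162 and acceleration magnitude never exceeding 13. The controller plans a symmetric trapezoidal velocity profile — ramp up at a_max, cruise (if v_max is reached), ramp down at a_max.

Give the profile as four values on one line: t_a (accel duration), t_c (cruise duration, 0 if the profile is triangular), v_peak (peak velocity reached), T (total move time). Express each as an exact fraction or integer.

t_a=12 t_c=0 v_peak=156 T=24

vₘ²/aₘ = 162²/13 = 26244/13
1872 < 26244/13 ⇒ no cruise
v_peak = √(1872·13) = √24336 = 156
t_a = 156/13 = 12; t_c = 0
T = 2·12 = 24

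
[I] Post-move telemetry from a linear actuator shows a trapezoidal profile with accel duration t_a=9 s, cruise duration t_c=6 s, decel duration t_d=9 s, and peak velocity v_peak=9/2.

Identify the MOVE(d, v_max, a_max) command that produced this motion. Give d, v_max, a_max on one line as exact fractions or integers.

d=135/2 v_max=9/2 a_max=1/2

a_max = (9/2)/9 = 1/2
d_a = ½·9/2·9 = 81/4; d_c = 9/2·6 = 27
d = 2·81/4 + 27 = 135/2
t_c = 6 > 0 → v_max = v_peak = 9/2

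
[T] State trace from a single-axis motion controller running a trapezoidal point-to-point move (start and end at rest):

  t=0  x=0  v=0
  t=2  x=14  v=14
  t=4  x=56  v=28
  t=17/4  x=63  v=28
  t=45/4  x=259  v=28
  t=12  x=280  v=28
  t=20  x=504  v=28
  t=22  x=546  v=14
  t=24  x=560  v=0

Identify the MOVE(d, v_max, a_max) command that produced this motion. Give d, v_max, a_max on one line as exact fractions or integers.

final state: t=24, x=560, v=0 → d = 560
a_max = (14−0)/(2−0) = 7
max v = 28 over t∈[4,20] → v_max = 28
check: 28·(4+16) = 560 ✓

d=560 v_max=28 a_max=7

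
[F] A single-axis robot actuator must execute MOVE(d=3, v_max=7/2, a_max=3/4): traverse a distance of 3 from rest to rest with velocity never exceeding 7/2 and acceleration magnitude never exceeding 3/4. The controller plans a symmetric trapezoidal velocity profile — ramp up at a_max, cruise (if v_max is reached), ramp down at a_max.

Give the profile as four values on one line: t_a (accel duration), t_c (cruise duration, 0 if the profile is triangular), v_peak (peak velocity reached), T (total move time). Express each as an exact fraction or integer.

t_a=2 t_c=0 v_peak=3/2 T=4

v_max²/a_max = (7/2)²/(3/4) = 49/3
3 < 49/3 → triangular
v_peak = √(3·3/4) = √(9/4) = 3/2
t_a = (3/2)/(3/4) = 2; t_c = 0
T = 2·2 = 4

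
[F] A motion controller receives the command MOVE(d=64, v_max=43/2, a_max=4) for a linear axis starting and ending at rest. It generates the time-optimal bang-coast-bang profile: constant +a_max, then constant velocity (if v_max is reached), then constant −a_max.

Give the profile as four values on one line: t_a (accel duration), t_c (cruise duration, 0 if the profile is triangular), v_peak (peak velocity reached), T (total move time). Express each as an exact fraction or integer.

v_max²/a_max = (43/2)²/4 = 1849/16
64 < 1849/16 so t_c = 0
v_peak = √(64·4) = √256 = 16
t_a = 16/4 = 4; t_c = 0
T = 2·4 = 8

t_a=4 t_c=0 v_peak=16 T=8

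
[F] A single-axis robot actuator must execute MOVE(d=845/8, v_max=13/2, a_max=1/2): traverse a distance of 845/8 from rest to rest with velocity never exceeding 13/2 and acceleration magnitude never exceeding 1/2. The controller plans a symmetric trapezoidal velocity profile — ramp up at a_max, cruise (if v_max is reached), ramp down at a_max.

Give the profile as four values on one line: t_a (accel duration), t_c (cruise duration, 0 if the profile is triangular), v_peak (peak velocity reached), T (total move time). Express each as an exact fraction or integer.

(v_max)²/a_max = (13/2)²/(1/2) = 169/2
845/8 ≥ 169/2 so v_max reached
t_a = (13/2)/(1/2) = 13; v_peak = 13/2
d_cruise = 845/8 − 169/2 = 169/8; t_c = (169/8)/(13/2) = 13/4
T = 2·13 + 13/4 = 117/4

t_a=13 t_c=13/4 v_peak=13/2 T=117/4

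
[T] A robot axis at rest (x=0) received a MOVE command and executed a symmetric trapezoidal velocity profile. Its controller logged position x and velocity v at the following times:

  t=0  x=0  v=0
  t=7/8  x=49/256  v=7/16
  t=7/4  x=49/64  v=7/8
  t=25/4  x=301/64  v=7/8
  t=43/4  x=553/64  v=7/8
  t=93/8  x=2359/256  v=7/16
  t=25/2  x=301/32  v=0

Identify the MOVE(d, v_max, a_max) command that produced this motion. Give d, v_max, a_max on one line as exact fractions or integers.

final state: t=25/2, x=301/32, v=0 → d = 301/32
a_max = (7/16−0)/(7/8−0) = 1/2
max v = 7/8 over t∈[7/4,43/4] → v_max = 7/8
check: 7/8·(7/4+9) = 301/32 ✓

d=301/32 v_max=7/8 a_max=1/2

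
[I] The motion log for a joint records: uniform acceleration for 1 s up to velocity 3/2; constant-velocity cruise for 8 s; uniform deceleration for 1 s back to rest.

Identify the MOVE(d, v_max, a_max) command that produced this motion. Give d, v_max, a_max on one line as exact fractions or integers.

a_max = (3/2)/1 = 3/2
d_a = ½·3/2·1 = 3/4; d_c = 3/2·8 = 12
d = 2·3/4 + 12 = 27/2
t_c = 8 > 0 → v_max = v_peak = 3/2

d=27/2 v_max=3/2 a_max=3/2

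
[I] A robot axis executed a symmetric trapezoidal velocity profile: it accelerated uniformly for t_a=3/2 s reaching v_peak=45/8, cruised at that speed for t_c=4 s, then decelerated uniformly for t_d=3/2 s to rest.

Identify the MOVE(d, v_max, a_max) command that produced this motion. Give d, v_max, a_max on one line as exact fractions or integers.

d=495/16 v_max=45/8 a_max=15/4

a_max = (45/8)/(3/2) = 15/4
d_a = ½·45/8·3/2 = 135/32; d_c = 45/8·4 = 45/2
d = 2·135/32 + 45/2 = 495/16
t_c = 4 > 0 so v_max = 45/8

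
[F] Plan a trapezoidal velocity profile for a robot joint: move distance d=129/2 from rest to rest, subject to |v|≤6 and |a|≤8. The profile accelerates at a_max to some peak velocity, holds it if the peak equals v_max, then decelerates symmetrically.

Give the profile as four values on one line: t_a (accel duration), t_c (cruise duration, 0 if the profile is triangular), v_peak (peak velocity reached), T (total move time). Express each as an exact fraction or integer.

v_max²/a_max = 6²/8 = 9/2
129/2 ≥ 9/2 → trapezoidal
t_a = 6/8 = 3/4; v_peak = 6
d_cruise = 129/2 − 9/2 = 60; t_c = 60/6 = 10
T = 2·3/4 + 10 = 23/2

t_a=3/4 t_c=10 v_peak=6 T=23/2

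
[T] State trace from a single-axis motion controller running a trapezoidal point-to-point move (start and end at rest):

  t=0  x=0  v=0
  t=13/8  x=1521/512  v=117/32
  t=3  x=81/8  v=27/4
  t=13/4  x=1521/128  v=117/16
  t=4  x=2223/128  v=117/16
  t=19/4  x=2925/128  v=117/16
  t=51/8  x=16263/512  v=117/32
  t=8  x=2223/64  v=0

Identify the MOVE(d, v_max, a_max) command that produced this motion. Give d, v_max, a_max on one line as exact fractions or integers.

d=2223/64 v_max=117/16 a_max=9/4

final state: t=8, x=2223/64, v=0 → d = 2223/64
a_max = (117/32−0)/(13/8−0) = 9/4
max v = 117/16 over t∈[13/4,19/4] → v_max = 117/16
check: 117/16·(13/4+3/2) = 2223/64 ✓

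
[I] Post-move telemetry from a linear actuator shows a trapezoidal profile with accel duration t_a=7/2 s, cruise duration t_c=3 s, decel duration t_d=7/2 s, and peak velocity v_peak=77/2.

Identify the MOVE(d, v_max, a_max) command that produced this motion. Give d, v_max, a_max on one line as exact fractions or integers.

d=1001/4 v_max=77/2 a_max=11

a_max = (77/2)/(7/2) = 11
d_a = ½·77/2·7/2 = 539/8; d_c = 77/2·3 = 231/2
d = 2·539/8 + 231/2 = 1001/4
t_c = 3 > 0 ⇒ limit active, v_max = 77/2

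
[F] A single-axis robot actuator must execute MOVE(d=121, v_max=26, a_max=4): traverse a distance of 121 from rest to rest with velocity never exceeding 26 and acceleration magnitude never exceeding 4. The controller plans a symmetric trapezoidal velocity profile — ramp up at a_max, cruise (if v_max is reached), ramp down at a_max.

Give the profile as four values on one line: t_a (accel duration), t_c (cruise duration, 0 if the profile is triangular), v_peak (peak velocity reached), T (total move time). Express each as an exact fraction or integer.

t_a=11/2 t_c=0 v_peak=22 T=11

(v_max)²/a_max = 26²/4 = 169
121 < 169 → triangular
v_peak = √(121·4) = √484 = 22
t_a = 22/4 = 11/2; t_c = 0
T = 2·11/2 = 11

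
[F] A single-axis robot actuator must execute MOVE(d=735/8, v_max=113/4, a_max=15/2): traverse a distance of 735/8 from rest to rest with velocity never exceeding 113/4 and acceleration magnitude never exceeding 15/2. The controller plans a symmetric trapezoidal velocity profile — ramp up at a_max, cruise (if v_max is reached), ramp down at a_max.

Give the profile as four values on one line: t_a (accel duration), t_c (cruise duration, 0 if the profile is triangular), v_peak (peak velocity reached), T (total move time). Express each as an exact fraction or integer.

vₘ²/aₘ = (113/4)²/(15/2) = 12769/120
735/8 < 12769/120 ⇒ no cruise
v_peak = √(735/8·15/2) = √(11025/16) = 105/4
t_a = (105/4)/(15/2) = 7/2; t_c = 0
T = 2·7/2 = 7

t_a=7/2 t_c=0 v_peak=105/4 T=7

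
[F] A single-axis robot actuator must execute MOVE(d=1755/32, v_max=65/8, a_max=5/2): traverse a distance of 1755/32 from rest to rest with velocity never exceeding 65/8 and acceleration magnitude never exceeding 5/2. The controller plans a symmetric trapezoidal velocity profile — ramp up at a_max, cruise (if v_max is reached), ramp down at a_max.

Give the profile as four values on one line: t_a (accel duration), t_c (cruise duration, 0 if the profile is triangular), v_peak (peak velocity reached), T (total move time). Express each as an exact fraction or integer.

(v_max)²/a_max = (65/8)²/(5/2) = 845/32
1755/32 ≥ 845/32 → trapezoidal
t_a = (65/8)/(5/2) = 13/4; v_peak = 65/8
d_cruise = 1755/32 − 845/32 = 455/16; t_c = (455/16)/(65/8) = 7/2
T = 2·13/4 + 7/2 = 10

t_a=13/4 t_c=7/2 v_peak=65/8 T=10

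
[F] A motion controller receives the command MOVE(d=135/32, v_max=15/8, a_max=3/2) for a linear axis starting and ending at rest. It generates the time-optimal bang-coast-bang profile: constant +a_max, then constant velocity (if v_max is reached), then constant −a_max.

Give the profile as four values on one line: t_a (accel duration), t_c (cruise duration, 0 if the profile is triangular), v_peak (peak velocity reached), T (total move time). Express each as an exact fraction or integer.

t_a=5/4 t_c=1 v_peak=15/8 T=7/2

v_max²/a_max = (15/8)²/(3/2) = 75/32
135/32 ≥ 75/32 ⇒ cruise phase
t_a = (15/8)/(3/2) = 5/4; v_peak = 15/8
d_cruise = 135/32 − 75/32 = 15/8; t_c = (15/8)/(15/8) = 1
T = 2·5/4 + 1 = 7/2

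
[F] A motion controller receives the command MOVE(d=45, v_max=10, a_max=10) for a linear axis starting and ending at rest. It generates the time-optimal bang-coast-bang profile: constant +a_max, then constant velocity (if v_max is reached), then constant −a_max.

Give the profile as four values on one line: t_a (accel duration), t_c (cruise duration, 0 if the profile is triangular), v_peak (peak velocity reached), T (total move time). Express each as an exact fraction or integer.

t_a=1 t_c=7/2 v_peak=10 T=11/2

v_max²/a_max = 10²/10 = 10
45 ≥ 10 → trapezoidal
t_a = 10/10 = 1; v_peak = 10
d_cruise = 45 − 10 = 35; t_c = 35/10 = 7/2
T = 2·1 + 7/2 = 11/2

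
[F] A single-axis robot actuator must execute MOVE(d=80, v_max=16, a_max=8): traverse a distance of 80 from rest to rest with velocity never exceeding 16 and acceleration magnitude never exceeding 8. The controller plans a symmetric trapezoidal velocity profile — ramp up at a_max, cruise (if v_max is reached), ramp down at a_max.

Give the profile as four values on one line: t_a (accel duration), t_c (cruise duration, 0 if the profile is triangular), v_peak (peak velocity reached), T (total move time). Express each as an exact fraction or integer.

t_a=2 t_c=3 v_peak=16 T=7

v_max²/a_max = 16²/8 = 32
80 ≥ 32 so v_max reached
t_a = 16/8 = 2; v_peak = 16
d_cruise = 80 − 32 = 48; t_c = 48/16 = 3
T = 2·2 + 3 = 7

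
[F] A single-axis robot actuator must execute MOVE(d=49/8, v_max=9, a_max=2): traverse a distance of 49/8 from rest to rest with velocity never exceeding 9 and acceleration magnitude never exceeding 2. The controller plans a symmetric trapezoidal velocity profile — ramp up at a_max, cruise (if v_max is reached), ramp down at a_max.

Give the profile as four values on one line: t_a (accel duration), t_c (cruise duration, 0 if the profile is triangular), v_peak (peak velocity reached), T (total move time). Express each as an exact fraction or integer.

t_a=7/4 t_c=0 v_peak=7/2 T=7/2

vₘ²/aₘ = 9²/2 = 81/2
49/8 < 81/2 so t_c = 0
v_peak = √(49/8·2) = √(49/4) = 7/2
t_a = (7/2)/2 = 7/4; t_c = 0
T = 2·7/4 = 7/2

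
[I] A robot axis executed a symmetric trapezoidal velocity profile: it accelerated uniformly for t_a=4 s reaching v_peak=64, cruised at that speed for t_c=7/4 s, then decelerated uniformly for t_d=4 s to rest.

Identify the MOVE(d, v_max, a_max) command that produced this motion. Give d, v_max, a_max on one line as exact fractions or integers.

d=368 v_max=64 a_max=16

a_max = 64/4 = 16
d_a = ½·64·4 = 128; d_c = 64·7/4 = 112
d = 2·128 + 112 = 368
t_c = 7/4 > 0 → v_max = v_peak = 64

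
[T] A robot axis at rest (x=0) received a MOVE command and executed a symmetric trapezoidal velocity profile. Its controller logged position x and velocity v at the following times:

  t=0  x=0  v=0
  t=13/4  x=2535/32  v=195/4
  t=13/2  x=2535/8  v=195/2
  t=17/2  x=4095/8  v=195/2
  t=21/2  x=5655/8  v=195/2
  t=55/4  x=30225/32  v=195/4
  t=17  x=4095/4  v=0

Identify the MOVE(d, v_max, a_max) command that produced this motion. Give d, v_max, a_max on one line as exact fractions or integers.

d=4095/4 v_max=195/2 a_max=15

final state: t=17, x=4095/4, v=0 → d = 4095/4
a_max = (195/4−0)/(13/4−0) = 15
max v = 195/2 over t∈[13/2,21/2] → v_max = 195/2
check: 195/2·(13/2+4) = 4095/4 ✓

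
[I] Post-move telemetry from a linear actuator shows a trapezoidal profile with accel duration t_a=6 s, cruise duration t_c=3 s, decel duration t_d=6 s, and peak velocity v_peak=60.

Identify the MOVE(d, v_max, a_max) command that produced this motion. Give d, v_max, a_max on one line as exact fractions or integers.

a_max = 60/6 = 10
d_a = ½·60·6 = 180; d_c = 60·3 = 180
d = 2·180 + 180 = 540
t_c = 3 > 0 ⇒ limit active, v_max = 60

d=540 v_max=60 a_max=10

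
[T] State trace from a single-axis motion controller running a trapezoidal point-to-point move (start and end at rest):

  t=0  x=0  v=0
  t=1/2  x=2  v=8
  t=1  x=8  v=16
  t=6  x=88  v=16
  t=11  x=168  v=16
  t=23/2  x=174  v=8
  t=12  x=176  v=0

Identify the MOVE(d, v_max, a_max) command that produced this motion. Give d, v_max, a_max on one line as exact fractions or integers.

final state: t=12, x=176, v=0 → d = 176
a_max = (8−0)/(1/2−0) = 16
max v = 16 over t∈[1,11] → v_max = 16
check: 16·(1+10) = 176 ✓

d=176 v_max=16 a_max=16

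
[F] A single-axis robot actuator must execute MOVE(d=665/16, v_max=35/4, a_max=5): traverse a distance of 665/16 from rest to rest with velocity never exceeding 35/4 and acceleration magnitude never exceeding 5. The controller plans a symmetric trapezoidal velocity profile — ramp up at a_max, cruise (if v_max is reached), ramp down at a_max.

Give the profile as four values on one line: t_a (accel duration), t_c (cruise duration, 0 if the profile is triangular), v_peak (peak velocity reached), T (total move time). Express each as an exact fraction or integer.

(v_max)²/a_max = (35/4)²/5 = 245/16
665/16 ≥ 245/16 so v_max reached
t_a = (35/4)/5 = 7/4; v_peak = 35/4
d_cruise = 665/16 − 245/16 = 105/4; t_c = (105/4)/(35/4) = 3
T = 2·7/4 + 3 = 13/2

t_a=7/4 t_c=3 v_peak=35/4 T=13/2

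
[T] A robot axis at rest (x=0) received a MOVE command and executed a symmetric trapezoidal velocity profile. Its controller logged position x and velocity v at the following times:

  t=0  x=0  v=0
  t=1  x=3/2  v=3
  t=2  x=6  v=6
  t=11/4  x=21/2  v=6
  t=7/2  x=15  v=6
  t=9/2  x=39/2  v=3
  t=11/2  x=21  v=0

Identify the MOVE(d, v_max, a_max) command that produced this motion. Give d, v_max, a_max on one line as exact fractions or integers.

final state: t=11/2, x=21, v=0 → d = 21
a_max = (3−0)/(1−0) = 3
max v = 6 over t∈[2,7/2] → v_max = 6
check: 6·(2+3/2) = 21 ✓

d=21 v_max=6 a_max=3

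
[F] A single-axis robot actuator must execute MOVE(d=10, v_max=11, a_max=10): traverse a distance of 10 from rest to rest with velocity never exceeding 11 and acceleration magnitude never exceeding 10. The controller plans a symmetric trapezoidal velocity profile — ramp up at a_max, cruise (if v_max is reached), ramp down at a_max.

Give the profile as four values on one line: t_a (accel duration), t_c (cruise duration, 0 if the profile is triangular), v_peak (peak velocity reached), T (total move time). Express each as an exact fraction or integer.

vₘ²/aₘ = 11²/10 = 121/10
10 < 121/10 so t_c = 0
v_peak = √(10·10) = √100 = 10
t_a = 10/10 = 1; t_c = 0
T = 2·1 = 2

t_a=1 t_c=0 v_peak=10 T=2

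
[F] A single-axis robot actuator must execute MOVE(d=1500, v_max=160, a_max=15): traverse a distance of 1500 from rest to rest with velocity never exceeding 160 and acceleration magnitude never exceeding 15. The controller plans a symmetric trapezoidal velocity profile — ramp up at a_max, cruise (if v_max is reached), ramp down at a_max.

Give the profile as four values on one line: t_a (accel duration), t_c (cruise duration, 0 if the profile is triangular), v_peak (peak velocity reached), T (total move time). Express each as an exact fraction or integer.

v_max²/a_max = 160²/15 = 5120/3
1500 < 5120/3 so t_c = 0
v_peak = √(1500·15) = √22500 = 150
t_a = 150/15 = 10; t_c = 0
T = 2·10 = 20

t_a=10 t_c=0 v_peak=150 T=20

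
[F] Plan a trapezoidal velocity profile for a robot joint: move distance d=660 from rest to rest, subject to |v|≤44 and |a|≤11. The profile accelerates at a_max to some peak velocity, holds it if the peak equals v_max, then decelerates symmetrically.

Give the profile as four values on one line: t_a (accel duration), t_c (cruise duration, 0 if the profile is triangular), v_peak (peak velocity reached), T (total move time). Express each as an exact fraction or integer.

t_a=4 t_c=11 v_peak=44 T=19

(v_max)²/a_max = 44²/11 = 176
660 ≥ 176 ⇒ cruise phase
t_a = 44/11 = 4; v_peak = 44
d_cruise = 660 − 176 = 484; t_c = 484/44 = 11
T = 2·4 + 11 = 19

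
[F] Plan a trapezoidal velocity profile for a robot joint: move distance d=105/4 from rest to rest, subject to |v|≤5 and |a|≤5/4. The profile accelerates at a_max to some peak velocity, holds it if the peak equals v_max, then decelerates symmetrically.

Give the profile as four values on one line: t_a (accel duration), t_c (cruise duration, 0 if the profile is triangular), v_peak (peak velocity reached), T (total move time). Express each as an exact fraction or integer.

v_max²/a_max = 5²/(5/4) = 20
105/4 ≥ 20 ⇒ cruise phase
t_a = 5/(5/4) = 4; v_peak = 5
d_cruise = 105/4 − 20 = 25/4; t_c = (25/4)/5 = 5/4
T = 2·4 + 5/4 = 37/4

t_a=4 t_c=5/4 v_peak=5 T=37/4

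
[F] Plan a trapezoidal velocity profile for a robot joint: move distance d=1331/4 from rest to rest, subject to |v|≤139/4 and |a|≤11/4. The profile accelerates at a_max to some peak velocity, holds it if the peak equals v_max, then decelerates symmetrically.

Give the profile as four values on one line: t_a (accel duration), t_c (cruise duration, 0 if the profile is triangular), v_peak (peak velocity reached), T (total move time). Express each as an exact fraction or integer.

(v_max)²/a_max = (139/4)²/(11/4) = 19321/44
1331/4 < 19321/44 ⇒ no cruise
v_peak = √(1331/4·11/4) = √(14641/16) = 121/4
t_a = (121/4)/(11/4) = 11; t_c = 0
T = 2·11 = 22

t_a=11 t_c=0 v_peak=121/4 T=22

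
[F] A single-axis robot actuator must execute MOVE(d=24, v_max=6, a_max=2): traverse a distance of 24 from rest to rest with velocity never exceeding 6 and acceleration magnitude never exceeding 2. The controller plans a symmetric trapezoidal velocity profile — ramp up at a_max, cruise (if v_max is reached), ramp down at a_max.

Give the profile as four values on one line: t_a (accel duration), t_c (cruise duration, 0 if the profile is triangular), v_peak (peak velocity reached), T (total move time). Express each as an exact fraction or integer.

vₘ²/aₘ = 6²/2 = 18
24 ≥ 18 → trapezoidal
t_a = 6/2 = 3; v_peak = 6
d_cruise = 24 − 18 = 6; t_c = 6/6 = 1
T = 2·3 + 1 = 7

t_a=3 t_c=1 v_peak=6 T=7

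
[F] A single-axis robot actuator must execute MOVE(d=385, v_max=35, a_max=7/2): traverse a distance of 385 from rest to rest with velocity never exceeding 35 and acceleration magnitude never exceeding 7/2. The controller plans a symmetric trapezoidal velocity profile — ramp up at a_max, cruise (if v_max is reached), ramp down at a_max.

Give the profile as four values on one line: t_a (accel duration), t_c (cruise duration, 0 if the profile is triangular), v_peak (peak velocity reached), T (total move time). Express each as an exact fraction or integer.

t_a=10 t_c=1 v_peak=35 T=21

vₘ²/aₘ = 35²/(7/2) = 350
385 ≥ 350 so v_max reached
t_a = 35/(7/2) = 10; v_peak = 35
d_cruise = 385 − 350 = 35; t_c = 35/35 = 1
T = 2·10 + 1 = 21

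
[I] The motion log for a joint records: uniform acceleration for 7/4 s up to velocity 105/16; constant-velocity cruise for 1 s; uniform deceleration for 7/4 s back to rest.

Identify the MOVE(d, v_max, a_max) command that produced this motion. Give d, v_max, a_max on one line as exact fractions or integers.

a_max = (105/16)/(7/4) = 15/4
d_a = ½·105/16·7/4 = 735/128; d_c = 105/16·1 = 105/16
d = 2·735/128 + 105/16 = 1155/64
t_c = 1 > 0 → v_max = v_peak = 105/16

d=1155/64 v_max=105/16 a_max=15/4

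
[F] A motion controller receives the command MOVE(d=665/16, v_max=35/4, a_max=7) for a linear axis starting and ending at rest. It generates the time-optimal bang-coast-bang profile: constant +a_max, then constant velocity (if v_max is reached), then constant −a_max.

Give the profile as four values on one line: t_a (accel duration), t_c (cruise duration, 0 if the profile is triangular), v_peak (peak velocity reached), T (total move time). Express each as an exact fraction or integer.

vₘ²/aₘ = (35/4)²/7 = 175/16
665/16 ≥ 175/16 → trapezoidal
t_a = (35/4)/7 = 5/4; v_peak = 35/4
d_cruise = 665/16 − 175/16 = 245/8; t_c = (245/8)/(35/4) = 7/2
T = 2·5/4 + 7/2 = 6

t_a=5/4 t_c=7/2 v_peak=35/4 T=6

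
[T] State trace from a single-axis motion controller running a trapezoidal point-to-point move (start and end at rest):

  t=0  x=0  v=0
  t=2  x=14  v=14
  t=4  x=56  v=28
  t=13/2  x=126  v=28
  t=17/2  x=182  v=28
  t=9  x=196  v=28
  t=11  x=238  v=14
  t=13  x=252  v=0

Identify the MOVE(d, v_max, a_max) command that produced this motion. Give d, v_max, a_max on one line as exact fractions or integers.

final state: t=13, x=252, v=0 → d = 252
a_max = (14−0)/(2−0) = 7
max v = 28 over t∈[4,9] → v_max = 28
check: 28·(4+5) = 252 ✓

d=252 v_max=28 a_max=7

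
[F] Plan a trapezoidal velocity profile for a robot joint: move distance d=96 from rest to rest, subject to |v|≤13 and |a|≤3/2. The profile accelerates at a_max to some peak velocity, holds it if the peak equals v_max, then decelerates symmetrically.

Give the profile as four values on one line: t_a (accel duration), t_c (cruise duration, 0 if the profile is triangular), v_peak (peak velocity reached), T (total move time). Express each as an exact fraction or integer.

(v_max)²/a_max = 13²/(3/2) = 338/3
96 < 338/3 so t_c = 0
v_peak = √(96·3/2) = √144 = 12
t_a = 12/(3/2) = 8; t_c = 0
T = 2·8 = 16

t_a=8 t_c=0 v_peak=12 T=16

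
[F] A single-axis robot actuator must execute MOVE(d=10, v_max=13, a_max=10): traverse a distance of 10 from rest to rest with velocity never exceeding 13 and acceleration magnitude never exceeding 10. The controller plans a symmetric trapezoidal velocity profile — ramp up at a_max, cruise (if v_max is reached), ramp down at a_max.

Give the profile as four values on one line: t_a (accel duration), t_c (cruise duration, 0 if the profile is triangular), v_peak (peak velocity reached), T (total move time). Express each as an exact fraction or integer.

vₘ²/aₘ = 13²/10 = 169/10
10 < 169/10 → triangular
v_peak = √(10·10) = √100 = 10
t_a = 10/10 = 1; t_c = 0
T = 2·1 = 2

t_a=1 t_c=0 v_peak=10 T=2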